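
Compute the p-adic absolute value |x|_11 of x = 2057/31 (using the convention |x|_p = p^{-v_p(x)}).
|2057/31|_11 = 1/121

Step 1 — compute v_11(x) by factoring powers of 11 out of the numerator and denominator: v_11(2057/31) = 2. Step 2 — apply |x|_p = p^{-v_p(x)} = 11^{-2} = 1/121.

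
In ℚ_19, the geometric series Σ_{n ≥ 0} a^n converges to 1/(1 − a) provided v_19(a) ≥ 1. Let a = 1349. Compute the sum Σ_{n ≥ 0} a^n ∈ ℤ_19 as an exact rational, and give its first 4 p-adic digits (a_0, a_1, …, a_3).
Σ a^n = 1/(1 − a) = -1/1348;  first 4 digits = (1, 14, 9, 7)

v_19(a) = 1 ≥ 1, so the series converges in ℤ_19 to 1/(1 − a) = 1/(1 − 1349) = -1/1348. Expand this rational in ℤ_19: compute digits iteratively via d_i = x_i mod 19, x_{i+1} = (x_i − d_i)/19. The first 4 digits are (1, 14, 9, 7).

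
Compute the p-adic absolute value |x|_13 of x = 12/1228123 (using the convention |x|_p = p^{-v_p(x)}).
|12/1228123|_13 = 28561

Step 1 — compute v_13(x) by factoring powers of 13 out of the numerator and denominator: v_13(12/1228123) = -4. Step 2 — apply |x|_p = p^{-v_p(x)} = 13^{4} = 28561.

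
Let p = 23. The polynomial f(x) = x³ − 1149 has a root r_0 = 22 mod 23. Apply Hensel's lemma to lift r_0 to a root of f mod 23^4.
r_3 = 254126 (mod 279841)

Hensel: r_{i+1} = r_i − f(r_i)/f′(r_i) mod 23^{i+2}, where f′(x) = 3x². Iterate:
  r_0 = 22 (mod 23)
  r_1 = 206 (mod 529)
  r_2 = 10786 (mod 12167)
  r_3 = 254126 (mod 279841)
Final: r = 254126 with f(r) ≡ 0 mod 23^4.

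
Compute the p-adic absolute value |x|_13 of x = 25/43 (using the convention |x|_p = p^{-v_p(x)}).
|25/43|_13 = 1

Step 1 — compute v_13(x) by factoring powers of 13 out of the numerator and denominator: v_13(25/43) = 0. Step 2 — apply |x|_p = p^{-v_p(x)} = 13^{0} = 1.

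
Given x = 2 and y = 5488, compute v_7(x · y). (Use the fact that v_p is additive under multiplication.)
v_7(10976) = 3

v_p(x) = 0 (factor: 2 = 7^0 · 2); v_p(y) = 3 (factor: 5488 = 7^3 · 16). Additivity: v_p(xy) = v_p(x) + v_p(y) = 0 + 3 = 3. (Direct check: xy = 10976 = 7^3 · (32).)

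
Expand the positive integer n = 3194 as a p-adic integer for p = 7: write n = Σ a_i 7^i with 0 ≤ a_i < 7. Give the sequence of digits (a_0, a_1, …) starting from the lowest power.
(a_0, a_1, …) = (2, 1, 2, 2, 1)

Repeated division by 7 gives the digits low-to-high: 3194 = 2 + 1·7^1 + 2·7^2 + 2·7^3 + 1·7^4. Digit sequence: (2, 1, 2, 2, 1).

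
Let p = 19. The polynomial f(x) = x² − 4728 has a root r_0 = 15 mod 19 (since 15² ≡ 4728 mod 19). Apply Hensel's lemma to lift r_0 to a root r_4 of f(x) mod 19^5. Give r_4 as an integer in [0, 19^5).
r_4 = 1089627 (mod 2476099)

Hensel's recurrence: r_{i+1} = r_i − f(r_i)·(f′(r_i))^{-1} mod 19^{i+2}, with f′(x) = 2x. Iterate:
  r_0 = 15 (mod 19)
  r_1 = 129 (mod 361)
  r_2 = 5905 (mod 6859)
  r_3 = 47059 (mod 130321)
  r_4 = 1089627 (mod 2476099)
Final: r_4 = 1089627, and one checks f(r_4) ≡ 0 mod 19^5.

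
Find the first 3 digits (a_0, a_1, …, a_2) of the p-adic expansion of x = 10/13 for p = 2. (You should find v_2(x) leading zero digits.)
(a_0, …, a_2) = (0, 1, 0)

v_2(10/13) = 1, so a_0 = ... = a_0 = 0. Factor out: x = 2^1 · u with u = 5/13 a unit in ℤ_2. Expand u iteratively via a_{v+i} = u_i mod 2, u_{i+1} = (u_i − a_{v+i})/2:
  u_0 = 5/13;  a_1 = 1;  u_1 = (u_0 − 1)/2 = -4/13
  u_1 = -4/13;  a_2 = 0;  u_2 = (u_1 − 0)/2 = -2/13
Digits: (0, 1, 0).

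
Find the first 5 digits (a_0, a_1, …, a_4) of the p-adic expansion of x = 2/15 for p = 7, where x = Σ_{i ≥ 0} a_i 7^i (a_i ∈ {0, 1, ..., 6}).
(a_0, …, a_4) = (2, 3, 0, 6, 1)

v_7(2/15) = 0 (numerator and denominator both coprime to 7), so x ∈ ℤ_7^×. Compute digits iteratively via a_i = x_i mod 7, x_{i+1} = (x_i − a_i)/7, with x_0 = x:
  x_0 = 2/15;  a_0 = 2;  x_1 = (x_0 − 2)/7 = -4/15
  x_1 = -4/15;  a_1 = 3;  x_2 = (x_1 − 3)/7 = -7/15
  x_2 = -7/15;  a_2 = 0;  x_3 = (x_2 − 0)/7 = -1/15
  x_3 = -1/15;  a_3 = 6;  x_4 = (x_3 − 6)/7 = -13/15
  x_4 = -13/15;  a_4 = 1;  x_5 = (x_4 − 1)/7 = -4/15
Digits: (2, 3, 0, 6, 1).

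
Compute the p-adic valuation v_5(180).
v_5(180) = 1

v_5(n) is the largest exponent k such that 5^k divides n. Factor out: 180 = 5^1 · 36. (Sign doesn't affect v_p.) So v_5(180) = 1.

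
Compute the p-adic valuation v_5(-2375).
v_5(-2375) = 3

v_5(n) is the largest exponent k such that 5^k divides n. Factor out: -2375 = -5^3 · 19. (Sign doesn't affect v_p.) So v_5(-2375) = 3.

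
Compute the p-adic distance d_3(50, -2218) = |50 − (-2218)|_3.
d_3(50, -2218) = 1/81

Step 1 — x − y = 50 − (-2218) = 2268. Step 2 — v_3(2268) = 4 (factor: 2268 = (3^4 · 28); the sign does not affect v_p). Step 3 — |x − y|_3 = 3^{-4} = 1/81.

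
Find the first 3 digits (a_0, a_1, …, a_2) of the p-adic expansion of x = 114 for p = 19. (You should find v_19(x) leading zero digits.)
(a_0, …, a_2) = (0, 6, 0)

v_19(114) = 1, so a_0 = ... = a_0 = 0. Factor out: x = 19^1 · u with u = 6 a unit in ℤ_19. Expand u iteratively via a_{v+i} = u_i mod 19, u_{i+1} = (u_i − a_{v+i})/19:
  u_0 = 6;  a_1 = 6;  u_1 = (u_0 − 6)/19 = 0
  u_1 = 0;  a_2 = 0;  u_2 = (u_1 − 0)/19 = 0
Digits: (0, 6, 0).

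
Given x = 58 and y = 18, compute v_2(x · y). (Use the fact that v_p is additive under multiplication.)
v_2(1044) = 2

v_p(x) = 1 (factor: 58 = 2^1 · 29); v_p(y) = 1 (factor: 18 = 2^1 · 9). Additivity: v_p(xy) = v_p(x) + v_p(y) = 1 + 1 = 2. (Direct check: xy = 1044 = 2^2 · (261).)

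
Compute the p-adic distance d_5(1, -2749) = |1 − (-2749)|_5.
d_5(1, -2749) = 1/125

Step 1 — x − y = 1 − (-2749) = 2750. Step 2 — v_5(2750) = 3 (factor: 2750 = (5^3 · 22); the sign does not affect v_p). Step 3 — |x − y|_5 = 5^{-3} = 1/125.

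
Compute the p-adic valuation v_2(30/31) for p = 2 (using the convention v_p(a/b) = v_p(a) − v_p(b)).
v_2(30/31) = 1

Factor powers of 2 from the numerator and denominator of the reduced fraction: 30 = 2^1 · 15 and 31 = 2^0 · 31. Apply v_p(a/b) = v_p(a) − v_p(b): v_2(30/31) = 1 − 0 = 1.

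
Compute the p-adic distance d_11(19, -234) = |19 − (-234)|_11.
d_11(19, -234) = 1/11

Step 1 — x − y = 19 − (-234) = 253. Step 2 — v_11(253) = 1 (factor: 253 = (11^1 · 23); the sign does not affect v_p). Step 3 — |x − y|_11 = 11^{-1} = 1/11.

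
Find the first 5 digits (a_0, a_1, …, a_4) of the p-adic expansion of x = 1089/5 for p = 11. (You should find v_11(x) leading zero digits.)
(a_0, …, a_4) = (0, 0, 4, 2, 2)

v_11(1089/5) = 2, so a_0 = ... = a_1 = 0. Factor out: x = 11^2 · u with u = 9/5 a unit in ℤ_11. Expand u iteratively via a_{v+i} = u_i mod 11, u_{i+1} = (u_i − a_{v+i})/11:
  u_0 = 9/5;  a_2 = 4;  u_1 = (u_0 − 4)/11 = -1/5
  u_1 = -1/5;  a_3 = 2;  u_2 = (u_1 − 2)/11 = -1/5
  u_2 = -1/5;  a_4 = 2;  u_3 = (u_2 − 2)/11 = -1/5
Digits: (0, 0, 4, 2, 2).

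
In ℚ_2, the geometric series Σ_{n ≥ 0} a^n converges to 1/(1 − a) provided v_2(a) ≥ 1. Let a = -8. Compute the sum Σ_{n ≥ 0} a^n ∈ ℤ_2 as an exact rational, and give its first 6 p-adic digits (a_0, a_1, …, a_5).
Σ a^n = 1/(1 − a) = 1/9;  first 6 digits = (1, 0, 0, 1, 1, 1)

v_2(a) = 3 ≥ 1, so the series converges in ℤ_2 to 1/(1 − a) = 1/(1 − (-8)) = 1/9. Expand this rational in ℤ_2: compute digits iteratively via d_i = x_i mod 2, x_{i+1} = (x_i − d_i)/2. The first 6 digits are (1, 0, 0, 1, 1, 1).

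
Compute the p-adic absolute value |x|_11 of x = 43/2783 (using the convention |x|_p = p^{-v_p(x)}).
|43/2783|_11 = 121

Step 1 — compute v_11(x) by factoring powers of 11 out of the numerator and denominator: v_11(43/2783) = -2. Step 2 — apply |x|_p = p^{-v_p(x)} = 11^{2} = 121.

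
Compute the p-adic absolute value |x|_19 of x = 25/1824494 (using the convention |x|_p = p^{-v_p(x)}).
|25/1824494|_19 = 130321

Step 1 — compute v_19(x) by factoring powers of 19 out of the numerator and denominator: v_19(25/1824494) = -4. Step 2 — apply |x|_p = p^{-v_p(x)} = 19^{4} = 130321.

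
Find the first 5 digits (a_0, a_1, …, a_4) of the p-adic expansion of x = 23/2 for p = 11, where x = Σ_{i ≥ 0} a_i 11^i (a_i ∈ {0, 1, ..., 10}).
(a_0, …, a_4) = (6, 6, 5, 5, 5)

v_11(23/2) = 0 (numerator and denominator both coprime to 11), so x ∈ ℤ_11^×. Compute digits iteratively via a_i = x_i mod 11, x_{i+1} = (x_i − a_i)/11, with x_0 = x:
  x_0 = 23/2;  a_0 = 6;  x_1 = (x_0 − 6)/11 = 1/2
  x_1 = 1/2;  a_1 = 6;  x_2 = (x_1 − 6)/11 = -1/2
  x_2 = -1/2;  a_2 = 5;  x_3 = (x_2 − 5)/11 = -1/2
  x_3 = -1/2;  a_3 = 5;  x_4 = (x_3 − 5)/11 = -1/2
  x_4 = -1/2;  a_4 = 5;  x_5 = (x_4 − 5)/11 = -1/2
Digits: (6, 6, 5, 5, 5).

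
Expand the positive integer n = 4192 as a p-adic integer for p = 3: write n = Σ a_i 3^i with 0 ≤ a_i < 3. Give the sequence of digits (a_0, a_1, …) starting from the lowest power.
(a_0, a_1, …) = (1, 2, 0, 2, 0, 2, 2, 1)

Repeated division by 3 gives the digits low-to-high: 4192 = 1 + 2·3^1 + 2·3^3 + 2·3^5 + 2·3^6 + 1·3^7. Digit sequence: (1, 2, 0, 2, 0, 2, 2, 1).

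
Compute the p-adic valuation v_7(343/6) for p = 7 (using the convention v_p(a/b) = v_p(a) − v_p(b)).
v_7(343/6) = 3

Factor powers of 7 from the numerator and denominator of the reduced fraction: 343 = 7^3 · 1 and 6 = 7^0 · 6. Apply v_p(a/b) = v_p(a) − v_p(b): v_7(343/6) = 3 − 0 = 3.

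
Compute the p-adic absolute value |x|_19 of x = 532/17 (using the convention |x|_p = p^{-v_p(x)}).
|532/17|_19 = 1/19

Step 1 — compute v_19(x) by factoring powers of 19 out of the numerator and denominator: v_19(532/17) = 1. Step 2 — apply |x|_p = p^{-v_p(x)} = 19^{-1} = 1/19.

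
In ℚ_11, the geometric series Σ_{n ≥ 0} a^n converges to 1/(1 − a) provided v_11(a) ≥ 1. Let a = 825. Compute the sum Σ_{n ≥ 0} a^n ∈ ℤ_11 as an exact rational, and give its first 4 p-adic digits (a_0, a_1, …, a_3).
Σ a^n = 1/(1 − a) = -1/824;  first 4 digits = (1, 9, 10, 8)

v_11(a) = 1 ≥ 1, so the series converges in ℤ_11 to 1/(1 − a) = 1/(1 − 825) = -1/824. Expand this rational in ℤ_11: compute digits iteratively via d_i = x_i mod 11, x_{i+1} = (x_i − d_i)/11. The first 4 digits are (1, 9, 10, 8).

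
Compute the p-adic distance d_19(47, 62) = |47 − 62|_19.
d_19(47, 62) = 1

Step 1 — x − y = 47 − 62 = -15. Step 2 — v_19(-15) = 0 (factor: -15 = −(19^0 · 15); the sign does not affect v_p). Step 3 — |x − y|_19 = 19^{0} = 1.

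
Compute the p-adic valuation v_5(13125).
v_5(13125) = 4

v_5(n) is the largest exponent k such that 5^k divides n. Factor out: 13125 = 5^4 · 21. (Sign doesn't affect v_p.) So v_5(13125) = 4.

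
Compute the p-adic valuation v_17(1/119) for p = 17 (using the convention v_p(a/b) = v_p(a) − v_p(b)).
v_17(1/119) = -1

Factor powers of 17 from the numerator and denominator of the reduced fraction: 1 = 17^0 · 1 and 119 = 17^1 · 7. Apply v_p(a/b) = v_p(a) − v_p(b): v_17(1/119) = 0 − 1 = -1.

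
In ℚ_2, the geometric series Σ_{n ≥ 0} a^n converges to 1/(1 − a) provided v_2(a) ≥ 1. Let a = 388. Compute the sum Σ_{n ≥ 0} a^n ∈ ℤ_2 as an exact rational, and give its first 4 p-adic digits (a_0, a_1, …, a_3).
Σ a^n = 1/(1 − a) = -1/387;  first 4 digits = (1, 0, 1, 0)

v_2(a) = 2 ≥ 1, so the series converges in ℤ_2 to 1/(1 − a) = 1/(1 − 388) = -1/387. Expand this rational in ℤ_2: compute digits iteratively via d_i = x_i mod 2, x_{i+1} = (x_i − d_i)/2. The first 4 digits are (1, 0, 1, 0).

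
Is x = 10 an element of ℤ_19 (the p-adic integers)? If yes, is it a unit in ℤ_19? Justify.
x ∈ ℤ_19^× (unit); v_19(x) = 0

ℤ_19 = {x ∈ ℚ_19 : v_19(x) ≥ 0} and ℤ_19^× = {x ∈ ℤ_19 : v_19(x) = 0}. Here v_19(10) = v_19(num) − v_19(den) = 0; compare against these criteria.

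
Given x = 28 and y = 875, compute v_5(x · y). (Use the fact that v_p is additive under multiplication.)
v_5(24500) = 3

v_p(x) = 0 (factor: 28 = 5^0 · 28); v_p(y) = 3 (factor: 875 = 5^3 · 7). Additivity: v_p(xy) = v_p(x) + v_p(y) = 0 + 3 = 3. (Direct check: xy = 24500 = 5^3 · (196).)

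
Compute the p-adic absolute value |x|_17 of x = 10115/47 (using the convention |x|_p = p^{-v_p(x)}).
|10115/47|_17 = 1/289

Step 1 — compute v_17(x) by factoring powers of 17 out of the numerator and denominator: v_17(10115/47) = 2. Step 2 — apply |x|_p = p^{-v_p(x)} = 17^{-2} = 1/289.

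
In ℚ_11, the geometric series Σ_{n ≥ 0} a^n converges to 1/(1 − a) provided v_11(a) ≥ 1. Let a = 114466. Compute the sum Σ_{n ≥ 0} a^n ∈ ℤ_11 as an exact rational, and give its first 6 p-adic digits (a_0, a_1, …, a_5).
Σ a^n = 1/(1 − a) = -1/114465;  first 6 digits = (1, 0, 0, 9, 7, 0)

v_11(a) = 3 ≥ 1, so the series converges in ℤ_11 to 1/(1 − a) = 1/(1 − 114466) = -1/114465. Expand this rational in ℤ_11: compute digits iteratively via d_i = x_i mod 11, x_{i+1} = (x_i − d_i)/11. The first 6 digits are (1, 0, 0, 9, 7, 0).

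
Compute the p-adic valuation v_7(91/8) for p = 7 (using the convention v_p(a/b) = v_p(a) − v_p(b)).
v_7(91/8) = 1

Factor powers of 7 from the numerator and denominator of the reduced fraction: 91 = 7^1 · 13 and 8 = 7^0 · 8. Apply v_p(a/b) = v_p(a) − v_p(b): v_7(91/8) = 1 − 0 = 1.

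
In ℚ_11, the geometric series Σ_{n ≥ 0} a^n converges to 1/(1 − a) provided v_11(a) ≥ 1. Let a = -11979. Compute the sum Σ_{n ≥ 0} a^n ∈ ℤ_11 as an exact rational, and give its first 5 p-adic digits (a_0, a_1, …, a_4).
Σ a^n = 1/(1 − a) = 1/11980;  first 5 digits = (1, 0, 0, 2, 10)

v_11(a) = 3 ≥ 1, so the series converges in ℤ_11 to 1/(1 − a) = 1/(1 − (-11979)) = 1/11980. Expand this rational in ℤ_11: compute digits iteratively via d_i = x_i mod 11, x_{i+1} = (x_i − d_i)/11. The first 5 digits are (1, 0, 0, 2, 10).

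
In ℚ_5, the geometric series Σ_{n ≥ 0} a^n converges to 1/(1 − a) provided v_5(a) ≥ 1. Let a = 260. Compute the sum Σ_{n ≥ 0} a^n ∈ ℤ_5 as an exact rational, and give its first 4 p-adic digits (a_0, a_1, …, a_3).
Σ a^n = 1/(1 − a) = -1/259;  first 4 digits = (1, 2, 4, 0)

v_5(a) = 1 ≥ 1, so the series converges in ℤ_5 to 1/(1 − a) = 1/(1 − 260) = -1/259. Expand this rational in ℤ_5: compute digits iteratively via d_i = x_i mod 5, x_{i+1} = (x_i − d_i)/5. The first 4 digits are (1, 2, 4, 0).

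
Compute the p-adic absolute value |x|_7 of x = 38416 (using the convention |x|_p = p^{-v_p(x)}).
|38416|_7 = 1/2401

Step 1 — compute v_7(x) by factoring powers of 7 out of the numerator and denominator: v_7(38416) = 4. Step 2 — apply |x|_p = p^{-v_p(x)} = 7^{-4} = 1/2401.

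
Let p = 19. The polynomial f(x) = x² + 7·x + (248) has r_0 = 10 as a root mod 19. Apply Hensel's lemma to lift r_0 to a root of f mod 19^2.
r_1 = 48 (mod 361)

Hensel: r_{i+1} = r_i − f(r_i)·(f′(r_i))^{-1} mod 19^{i+2}, f′(x) = 2x + 7. Iterate:
  r_0 = 10 (mod 19)
  r_1 = 48 (mod 361)
Final: r = 48 satisfies f(r) ≡ 0 mod 19^2.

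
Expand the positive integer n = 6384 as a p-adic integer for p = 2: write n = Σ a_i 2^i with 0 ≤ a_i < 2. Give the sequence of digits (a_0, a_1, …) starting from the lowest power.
(a_0, a_1, …) = (0, 0, 0, 0, 1, 1, 1, 1, 0, 0, 0, 1, 1)

Repeated division by 2 gives the digits low-to-high: 6384 = 1·2^4 + 1·2^5 + 1·2^6 + 1·2^7 + 1·2^11 + 1·2^12. Digit sequence: (0, 0, 0, 0, 1, 1, 1, 1, 0, 0, 0, 1, 1).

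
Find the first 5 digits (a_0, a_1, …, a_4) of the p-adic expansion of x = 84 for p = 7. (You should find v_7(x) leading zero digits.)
(a_0, …, a_4) = (0, 5, 1, 0, 0)

v_7(84) = 1, so a_0 = ... = a_0 = 0. Factor out: x = 7^1 · u with u = 12 a unit in ℤ_7. Expand u iteratively via a_{v+i} = u_i mod 7, u_{i+1} = (u_i − a_{v+i})/7:
  u_0 = 12;  a_1 = 5;  u_1 = (u_0 − 5)/7 = 1
  u_1 = 1;  a_2 = 1;  u_2 = (u_1 − 1)/7 = 0
  u_2 = 0;  a_3 = 0;  u_3 = (u_2 − 0)/7 = 0
  u_3 = 0;  a_4 = 0;  u_4 = (u_3 − 0)/7 = 0
Digits: (0, 5, 1, 0, 0).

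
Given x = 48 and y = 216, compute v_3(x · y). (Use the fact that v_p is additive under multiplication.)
v_3(10368) = 4

v_p(x) = 1 (factor: 48 = 3^1 · 16); v_p(y) = 3 (factor: 216 = 3^3 · 8). Additivity: v_p(xy) = v_p(x) + v_p(y) = 1 + 3 = 4. (Direct check: xy = 10368 = 3^4 · (128).)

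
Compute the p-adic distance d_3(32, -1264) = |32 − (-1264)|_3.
d_3(32, -1264) = 1/81

Step 1 — x − y = 32 − (-1264) = 1296. Step 2 — v_3(1296) = 4 (factor: 1296 = (3^4 · 16); the sign does not affect v_p). Step 3 — |x − y|_3 = 3^{-4} = 1/81.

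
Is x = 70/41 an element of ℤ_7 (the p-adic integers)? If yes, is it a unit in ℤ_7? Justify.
x ∈ ℤ_7 but not a unit; v_7(x) = 1 > 0

ℤ_7 = {x ∈ ℚ_7 : v_7(x) ≥ 0} and ℤ_7^× = {x ∈ ℤ_7 : v_7(x) = 0}. Here v_7(70/41) = v_7(num) − v_7(den) = 1; compare against these criteria.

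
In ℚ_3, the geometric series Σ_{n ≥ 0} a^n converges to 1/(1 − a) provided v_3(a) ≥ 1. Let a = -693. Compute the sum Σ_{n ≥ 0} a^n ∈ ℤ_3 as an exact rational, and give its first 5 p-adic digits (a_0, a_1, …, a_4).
Σ a^n = 1/(1 − a) = 1/694;  first 5 digits = (1, 0, 1, 1, 1)

v_3(a) = 2 ≥ 1, so the series converges in ℤ_3 to 1/(1 − a) = 1/(1 − (-693)) = 1/694. Expand this rational in ℤ_3: compute digits iteratively via d_i = x_i mod 3, x_{i+1} = (x_i − d_i)/3. The first 5 digits are (1, 0, 1, 1, 1).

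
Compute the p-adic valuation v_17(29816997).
v_17(29816997) = 5

v_17(n) is the largest exponent k such that 17^k divides n. Factor out: 29816997 = 17^5 · 21. (Sign doesn't affect v_p.) So v_17(29816997) = 5.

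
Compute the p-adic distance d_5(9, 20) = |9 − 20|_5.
d_5(9, 20) = 1

Step 1 — x − y = 9 − 20 = -11. Step 2 — v_5(-11) = 0 (factor: -11 = −(5^0 · 11); the sign does not affect v_p). Step 3 — |x − y|_5 = 5^{0} = 1.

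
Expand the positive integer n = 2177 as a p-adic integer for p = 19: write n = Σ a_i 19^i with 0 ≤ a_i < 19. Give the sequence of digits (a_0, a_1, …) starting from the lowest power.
(a_0, a_1, …) = (11, 0, 6)

Repeated division by 19 gives the digits low-to-high: 2177 = 11 + 6·19^2. Digit sequence: (11, 0, 6).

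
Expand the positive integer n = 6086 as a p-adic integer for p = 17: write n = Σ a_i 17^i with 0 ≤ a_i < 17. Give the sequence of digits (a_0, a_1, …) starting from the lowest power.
(a_0, a_1, …) = (0, 1, 4, 1)

Repeated division by 17 gives the digits low-to-high: 6086 = 1·17^1 + 4·17^2 + 1·17^3. Digit sequence: (0, 1, 4, 1).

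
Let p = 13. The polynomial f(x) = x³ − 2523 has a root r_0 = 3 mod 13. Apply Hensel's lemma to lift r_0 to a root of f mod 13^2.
r_1 = 133 (mod 169)

Hensel: r_{i+1} = r_i − f(r_i)/f′(r_i) mod 13^{i+2}, where f′(x) = 3x². Iterate:
  r_0 = 3 (mod 13)
  r_1 = 133 (mod 169)
Final: r = 133 with f(r) ≡ 0 mod 13^2.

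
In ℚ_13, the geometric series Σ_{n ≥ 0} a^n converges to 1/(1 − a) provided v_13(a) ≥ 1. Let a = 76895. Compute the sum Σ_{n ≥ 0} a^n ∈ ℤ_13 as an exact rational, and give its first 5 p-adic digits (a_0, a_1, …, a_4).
Σ a^n = 1/(1 − a) = -1/76894;  first 5 digits = (1, 0, 0, 9, 2)

v_13(a) = 3 ≥ 1, so the series converges in ℤ_13 to 1/(1 − a) = 1/(1 − 76895) = -1/76894. Expand this rational in ℤ_13: compute digits iteratively via d_i = x_i mod 13, x_{i+1} = (x_i − d_i)/13. The first 5 digits are (1, 0, 0, 9, 2).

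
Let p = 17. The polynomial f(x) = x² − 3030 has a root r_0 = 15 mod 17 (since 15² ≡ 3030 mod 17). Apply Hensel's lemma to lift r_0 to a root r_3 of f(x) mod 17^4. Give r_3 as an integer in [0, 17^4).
r_3 = 6900 (mod 83521)

Hensel's recurrence: r_{i+1} = r_i − f(r_i)·(f′(r_i))^{-1} mod 17^{i+2}, with f′(x) = 2x. Iterate:
  r_0 = 15 (mod 17)
  r_1 = 253 (mod 289)
  r_2 = 1987 (mod 4913)
  r_3 = 6900 (mod 83521)
Final: r_3 = 6900, and one checks f(r_3) ≡ 0 mod 17^4.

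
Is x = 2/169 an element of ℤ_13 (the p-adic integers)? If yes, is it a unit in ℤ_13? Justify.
x ∉ ℤ_13 (v_13(x) = -2 < 0)

ℤ_13 = {x ∈ ℚ_13 : v_13(x) ≥ 0} and ℤ_13^× = {x ∈ ℤ_13 : v_13(x) = 0}. Here v_13(2/169) = v_13(num) − v_13(den) = -2; compare against these criteria.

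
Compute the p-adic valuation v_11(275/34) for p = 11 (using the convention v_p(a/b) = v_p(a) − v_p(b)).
v_11(275/34) = 1

Factor powers of 11 from the numerator and denominator of the reduced fraction: 275 = 11^1 · 25 and 34 = 11^0 · 34. Apply v_p(a/b) = v_p(a) − v_p(b): v_11(275/34) = 1 − 0 = 1.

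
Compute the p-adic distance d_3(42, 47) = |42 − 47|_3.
d_3(42, 47) = 1

Step 1 — x − y = 42 − 47 = -5. Step 2 — v_3(-5) = 0 (factor: -5 = −(3^0 · 5); the sign does not affect v_p). Step 3 — |x − y|_3 = 3^{0} = 1.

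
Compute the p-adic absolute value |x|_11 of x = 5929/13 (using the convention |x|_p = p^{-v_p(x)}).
|5929/13|_11 = 1/121

Step 1 — compute v_11(x) by factoring powers of 11 out of the numerator and denominator: v_11(5929/13) = 2. Step 2 — apply |x|_p = p^{-v_p(x)} = 11^{-2} = 1/121.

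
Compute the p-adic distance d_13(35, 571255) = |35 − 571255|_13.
d_13(35, 571255) = 1/28561

Step 1 — x − y = 35 − 571255 = -571220. Step 2 — v_13(-571220) = 4 (factor: -571220 = −(13^4 · 20); the sign does not affect v_p). Step 3 — |x − y|_13 = 13^{-4} = 1/28561.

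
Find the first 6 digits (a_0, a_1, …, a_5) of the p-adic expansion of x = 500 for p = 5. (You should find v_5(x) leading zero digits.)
(a_0, …, a_5) = (0, 0, 0, 4, 0, 0)

v_5(500) = 3, so a_0 = ... = a_2 = 0. Factor out: x = 5^3 · u with u = 4 a unit in ℤ_5. Expand u iteratively via a_{v+i} = u_i mod 5, u_{i+1} = (u_i − a_{v+i})/5:
  u_0 = 4;  a_3 = 4;  u_1 = (u_0 − 4)/5 = 0
  u_1 = 0;  a_4 = 0;  u_2 = (u_1 − 0)/5 = 0
  u_2 = 0;  a_5 = 0;  u_3 = (u_2 − 0)/5 = 0
Digits: (0, 0, 0, 4, 0, 0).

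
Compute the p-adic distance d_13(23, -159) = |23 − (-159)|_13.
d_13(23, -159) = 1/13

Step 1 — x − y = 23 − (-159) = 182. Step 2 — v_13(182) = 1 (factor: 182 = (13^1 · 14); the sign does not affect v_p). Step 3 — |x − y|_13 = 13^{-1} = 1/13.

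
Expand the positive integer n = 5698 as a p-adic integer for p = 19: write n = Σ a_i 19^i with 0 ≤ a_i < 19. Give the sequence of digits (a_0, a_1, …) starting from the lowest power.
(a_0, a_1, …) = (17, 14, 15)

Repeated division by 19 gives the digits low-to-high: 5698 = 17 + 14·19^1 + 15·19^2. Digit sequence: (17, 14, 15).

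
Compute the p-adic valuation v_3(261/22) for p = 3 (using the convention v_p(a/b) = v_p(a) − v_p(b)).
v_3(261/22) = 2

Factor powers of 3 from the numerator and denominator of the reduced fraction: 261 = 3^2 · 29 and 22 = 3^0 · 22. Apply v_p(a/b) = v_p(a) − v_p(b): v_3(261/22) = 2 − 0 = 2.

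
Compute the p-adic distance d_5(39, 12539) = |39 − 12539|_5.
d_5(39, 12539) = 1/3125

Step 1 — x − y = 39 − 12539 = -12500. Step 2 — v_5(-12500) = 5 (factor: -12500 = −(5^5 · 4); the sign does not affect v_p). Step 3 — |x − y|_5 = 5^{-5} = 1/3125.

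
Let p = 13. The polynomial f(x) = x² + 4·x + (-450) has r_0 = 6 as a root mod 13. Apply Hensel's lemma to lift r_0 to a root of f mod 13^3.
r_2 = 1995 (mod 2197)

Hensel: r_{i+1} = r_i − f(r_i)·(f′(r_i))^{-1} mod 13^{i+2}, f′(x) = 2x + 4. Iterate:
  r_0 = 6 (mod 13)
  r_1 = 136 (mod 169)
  r_2 = 1995 (mod 2197)
Final: r = 1995 satisfies f(r) ≡ 0 mod 13^3.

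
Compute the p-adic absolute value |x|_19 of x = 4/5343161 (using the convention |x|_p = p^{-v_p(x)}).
|4/5343161|_19 = 130321

Step 1 — compute v_19(x) by factoring powers of 19 out of the numerator and denominator: v_19(4/5343161) = -4. Step 2 — apply |x|_p = p^{-v_p(x)} = 19^{4} = 130321.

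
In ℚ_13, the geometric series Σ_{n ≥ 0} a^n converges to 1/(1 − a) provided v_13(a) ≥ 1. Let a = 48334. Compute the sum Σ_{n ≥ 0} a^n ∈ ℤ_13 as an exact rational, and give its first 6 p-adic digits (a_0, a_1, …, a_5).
Σ a^n = 1/(1 − a) = -1/48333;  first 6 digits = (1, 0, 0, 9, 1, 0)

v_13(a) = 3 ≥ 1, so the series converges in ℤ_13 to 1/(1 − a) = 1/(1 − 48334) = -1/48333. Expand this rational in ℤ_13: compute digits iteratively via d_i = x_i mod 13, x_{i+1} = (x_i − d_i)/13. The first 6 digits are (1, 0, 0, 9, 1, 0).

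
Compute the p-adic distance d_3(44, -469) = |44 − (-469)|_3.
d_3(44, -469) = 1/27

Step 1 — x − y = 44 − (-469) = 513. Step 2 — v_3(513) = 3 (factor: 513 = (3^3 · 19); the sign does not affect v_p). Step 3 — |x − y|_3 = 3^{-3} = 1/27.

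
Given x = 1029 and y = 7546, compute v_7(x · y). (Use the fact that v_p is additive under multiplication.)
v_7(7764834) = 6

v_p(x) = 3 (factor: 1029 = 7^3 · 3); v_p(y) = 3 (factor: 7546 = 7^3 · 22). Additivity: v_p(xy) = v_p(x) + v_p(y) = 3 + 3 = 6. (Direct check: xy = 7764834 = 7^6 · (66).)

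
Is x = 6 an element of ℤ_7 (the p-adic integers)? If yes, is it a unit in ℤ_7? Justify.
x ∈ ℤ_7^× (unit); v_7(x) = 0

ℤ_7 = {x ∈ ℚ_7 : v_7(x) ≥ 0} and ℤ_7^× = {x ∈ ℤ_7 : v_7(x) = 0}. Here v_7(6) = v_7(num) − v_7(den) = 0; compare against these criteria.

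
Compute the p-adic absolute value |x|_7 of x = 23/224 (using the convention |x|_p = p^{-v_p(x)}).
|23/224|_7 = 7

Step 1 — compute v_7(x) by factoring powers of 7 out of the numerator and denominator: v_7(23/224) = -1. Step 2 — apply |x|_p = p^{-v_p(x)} = 7^{1} = 7.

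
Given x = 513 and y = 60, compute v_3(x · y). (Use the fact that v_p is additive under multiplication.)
v_3(30780) = 4

v_p(x) = 3 (factor: 513 = 3^3 · 19); v_p(y) = 1 (factor: 60 = 3^1 · 20). Additivity: v_p(xy) = v_p(x) + v_p(y) = 3 + 1 = 4. (Direct check: xy = 30780 = 3^4 · (380).)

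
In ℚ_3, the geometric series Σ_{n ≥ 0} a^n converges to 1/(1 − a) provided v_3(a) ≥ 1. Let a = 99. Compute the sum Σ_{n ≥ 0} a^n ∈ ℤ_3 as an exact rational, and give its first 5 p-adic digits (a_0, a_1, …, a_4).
Σ a^n = 1/(1 − a) = -1/98;  first 5 digits = (1, 0, 2, 0, 2)

v_3(a) = 2 ≥ 1, so the series converges in ℤ_3 to 1/(1 − a) = 1/(1 − 99) = -1/98. Expand this rational in ℤ_3: compute digits iteratively via d_i = x_i mod 3, x_{i+1} = (x_i − d_i)/3. The first 5 digits are (1, 0, 2, 0, 2).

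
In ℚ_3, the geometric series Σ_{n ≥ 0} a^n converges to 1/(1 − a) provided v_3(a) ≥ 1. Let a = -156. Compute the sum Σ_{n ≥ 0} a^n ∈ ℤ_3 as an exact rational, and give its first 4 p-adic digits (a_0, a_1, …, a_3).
Σ a^n = 1/(1 − a) = 1/157;  first 4 digits = (1, 2, 1, 0)

v_3(a) = 1 ≥ 1, so the series converges in ℤ_3 to 1/(1 − a) = 1/(1 − (-156)) = 1/157. Expand this rational in ℤ_3: compute digits iteratively via d_i = x_i mod 3, x_{i+1} = (x_i − d_i)/3. The first 4 digits are (1, 2, 1, 0).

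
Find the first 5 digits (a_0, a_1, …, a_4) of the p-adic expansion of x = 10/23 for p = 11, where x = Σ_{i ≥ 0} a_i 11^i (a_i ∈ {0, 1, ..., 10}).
(a_0, …, a_4) = (10, 2, 5, 0, 10)

v_11(10/23) = 0 (numerator and denominator both coprime to 11), so x ∈ ℤ_11^×. Compute digits iteratively via a_i = x_i mod 11, x_{i+1} = (x_i − a_i)/11, with x_0 = x:
  x_0 = 10/23;  a_0 = 10;  x_1 = (x_0 − 10)/11 = -20/23
  x_1 = -20/23;  a_1 = 2;  x_2 = (x_1 − 2)/11 = -6/23
  x_2 = -6/23;  a_2 = 5;  x_3 = (x_2 − 5)/11 = -11/23
  x_3 = -11/23;  a_3 = 0;  x_4 = (x_3 − 0)/11 = -1/23
  x_4 = -1/23;  a_4 = 10;  x_5 = (x_4 − 10)/11 = -21/23
Digits: (10, 2, 5, 0, 10).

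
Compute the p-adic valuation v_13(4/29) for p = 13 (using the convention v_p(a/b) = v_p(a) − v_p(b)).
v_13(4/29) = 0

Factor powers of 13 from the numerator and denominator of the reduced fraction: 4 = 13^0 · 4 and 29 = 13^0 · 29. Apply v_p(a/b) = v_p(a) − v_p(b): v_13(4/29) = 0 − 0 = 0.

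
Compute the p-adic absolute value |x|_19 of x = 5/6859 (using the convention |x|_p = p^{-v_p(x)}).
|5/6859|_19 = 6859

Step 1 — compute v_19(x) by factoring powers of 19 out of the numerator and denominator: v_19(5/6859) = -3. Step 2 — apply |x|_p = p^{-v_p(x)} = 19^{3} = 6859.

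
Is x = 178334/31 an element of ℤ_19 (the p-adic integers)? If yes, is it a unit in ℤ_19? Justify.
x ∈ ℤ_19 but not a unit; v_19(x) = 3 > 0

ℤ_19 = {x ∈ ℚ_19 : v_19(x) ≥ 0} and ℤ_19^× = {x ∈ ℤ_19 : v_19(x) = 0}. Here v_19(178334/31) = v_19(num) − v_19(den) = 3; compare against these criteria.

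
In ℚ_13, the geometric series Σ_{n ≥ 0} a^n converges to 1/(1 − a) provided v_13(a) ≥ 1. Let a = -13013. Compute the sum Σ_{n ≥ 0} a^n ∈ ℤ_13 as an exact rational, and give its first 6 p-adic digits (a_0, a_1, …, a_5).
Σ a^n = 1/(1 − a) = 1/13014;  first 6 digits = (1, 0, 1, 7, 0, 1)

v_13(a) = 2 ≥ 1, so the series converges in ℤ_13 to 1/(1 − a) = 1/(1 − (-13013)) = 1/13014. Expand this rational in ℤ_13: compute digits iteratively via d_i = x_i mod 13, x_{i+1} = (x_i − d_i)/13. The first 6 digits are (1, 0, 1, 7, 0, 1).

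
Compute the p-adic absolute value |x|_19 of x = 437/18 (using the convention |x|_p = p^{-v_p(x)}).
|437/18|_19 = 1/19

Step 1 — compute v_19(x) by factoring powers of 19 out of the numerator and denominator: v_19(437/18) = 1. Step 2 — apply |x|_p = p^{-v_p(x)} = 19^{-1} = 1/19.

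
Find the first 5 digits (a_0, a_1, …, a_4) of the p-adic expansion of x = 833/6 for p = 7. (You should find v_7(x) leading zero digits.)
(a_0, …, a_4) = (0, 0, 4, 1, 1)

v_7(833/6) = 2, so a_0 = ... = a_1 = 0. Factor out: x = 7^2 · u with u = 17/6 a unit in ℤ_7. Expand u iteratively via a_{v+i} = u_i mod 7, u_{i+1} = (u_i − a_{v+i})/7:
  u_0 = 17/6;  a_2 = 4;  u_1 = (u_0 − 4)/7 = -1/6
  u_1 = -1/6;  a_3 = 1;  u_2 = (u_1 − 1)/7 = -1/6
  u_2 = -1/6;  a_4 = 1;  u_3 = (u_2 − 1)/7 = -1/6
Digits: (0, 0, 4, 1, 1).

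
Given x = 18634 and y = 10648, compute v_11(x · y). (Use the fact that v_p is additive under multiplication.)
v_11(198414832) = 6

v_p(x) = 3 (factor: 18634 = 11^3 · 14); v_p(y) = 3 (factor: 10648 = 11^3 · 8). Additivity: v_p(xy) = v_p(x) + v_p(y) = 3 + 3 = 6. (Direct check: xy = 198414832 = 11^6 · (112).)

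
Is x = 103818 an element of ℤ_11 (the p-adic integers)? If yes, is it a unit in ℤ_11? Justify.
x ∈ ℤ_11 but not a unit; v_11(x) = 3 > 0

ℤ_11 = {x ∈ ℚ_11 : v_11(x) ≥ 0} and ℤ_11^× = {x ∈ ℤ_11 : v_11(x) = 0}. Here v_11(103818) = v_11(num) − v_11(den) = 3; compare against these criteria.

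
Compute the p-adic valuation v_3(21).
v_3(21) = 1

v_3(n) is the largest exponent k such that 3^k divides n. Factor out: 21 = 3^1 · 7. (Sign doesn't affect v_p.) So v_3(21) = 1.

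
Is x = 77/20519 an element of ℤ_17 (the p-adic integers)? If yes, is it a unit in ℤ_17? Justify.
x ∉ ℤ_17 (v_17(x) = -2 < 0)

ℤ_17 = {x ∈ ℚ_17 : v_17(x) ≥ 0} and ℤ_17^× = {x ∈ ℤ_17 : v_17(x) = 0}. Here v_17(77/20519) = v_17(num) − v_17(den) = -2; compare against these criteria.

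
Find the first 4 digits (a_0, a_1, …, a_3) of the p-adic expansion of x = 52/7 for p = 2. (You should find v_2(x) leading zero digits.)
(a_0, …, a_3) = (0, 0, 1, 1)

v_2(52/7) = 2, so a_0 = ... = a_1 = 0. Factor out: x = 2^2 · u with u = 13/7 a unit in ℤ_2. Expand u iteratively via a_{v+i} = u_i mod 2, u_{i+1} = (u_i − a_{v+i})/2:
  u_0 = 13/7;  a_2 = 1;  u_1 = (u_0 − 1)/2 = 3/7
  u_1 = 3/7;  a_3 = 1;  u_2 = (u_1 − 1)/2 = -2/7
Digits: (0, 0, 1, 1).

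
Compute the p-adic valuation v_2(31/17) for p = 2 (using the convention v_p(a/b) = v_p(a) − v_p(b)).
v_2(31/17) = 0

Factor powers of 2 from the numerator and denominator of the reduced fraction: 31 = 2^0 · 31 and 17 = 2^0 · 17. Apply v_p(a/b) = v_p(a) − v_p(b): v_2(31/17) = 0 − 0 = 0.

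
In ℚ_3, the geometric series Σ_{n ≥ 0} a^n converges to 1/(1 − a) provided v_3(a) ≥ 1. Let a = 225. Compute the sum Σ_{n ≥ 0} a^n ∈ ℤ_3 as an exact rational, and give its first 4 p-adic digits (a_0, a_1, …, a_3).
Σ a^n = 1/(1 − a) = -1/224;  first 4 digits = (1, 0, 1, 2)

v_3(a) = 2 ≥ 1, so the series converges in ℤ_3 to 1/(1 − a) = 1/(1 − 225) = -1/224. Expand this rational in ℤ_3: compute digits iteratively via d_i = x_i mod 3, x_{i+1} = (x_i − d_i)/3. The first 4 digits are (1, 0, 1, 2).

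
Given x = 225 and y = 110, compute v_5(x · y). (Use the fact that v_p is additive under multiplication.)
v_5(24750) = 3

v_p(x) = 2 (factor: 225 = 5^2 · 9); v_p(y) = 1 (factor: 110 = 5^1 · 22). Additivity: v_p(xy) = v_p(x) + v_p(y) = 2 + 1 = 3. (Direct check: xy = 24750 = 5^3 · (198).)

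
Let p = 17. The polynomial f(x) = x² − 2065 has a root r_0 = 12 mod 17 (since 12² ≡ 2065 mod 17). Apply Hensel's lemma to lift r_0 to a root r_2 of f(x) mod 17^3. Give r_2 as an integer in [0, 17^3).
r_2 = 2970 (mod 4913)

Hensel's recurrence: r_{i+1} = r_i − f(r_i)·(f′(r_i))^{-1} mod 17^{i+2}, with f′(x) = 2x. Iterate:
  r_0 = 12 (mod 17)
  r_1 = 80 (mod 289)
  r_2 = 2970 (mod 4913)
Final: r_2 = 2970, and one checks f(r_2) ≡ 0 mod 17^3.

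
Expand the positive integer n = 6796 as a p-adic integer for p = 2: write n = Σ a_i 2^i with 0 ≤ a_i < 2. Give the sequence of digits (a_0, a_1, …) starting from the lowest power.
(a_0, a_1, …) = (0, 0, 1, 1, 0, 0, 0, 1, 0, 1, 0, 1, 1)

Repeated division by 2 gives the digits low-to-high: 6796 = 1·2^2 + 1·2^3 + 1·2^7 + 1·2^9 + 1·2^11 + 1·2^12. Digit sequence: (0, 0, 1, 1, 0, 0, 0, 1, 0, 1, 0, 1, 1).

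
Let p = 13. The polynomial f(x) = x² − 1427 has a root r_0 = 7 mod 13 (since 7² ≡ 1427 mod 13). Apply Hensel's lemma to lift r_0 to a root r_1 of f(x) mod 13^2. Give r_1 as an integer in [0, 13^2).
r_1 = 33 (mod 169)

Hensel's recurrence: r_{i+1} = r_i − f(r_i)·(f′(r_i))^{-1} mod 13^{i+2}, with f′(x) = 2x. Iterate:
  r_0 = 7 (mod 13)
  r_1 = 33 (mod 169)
Final: r_1 = 33, and one checks f(r_1) ≡ 0 mod 13^2.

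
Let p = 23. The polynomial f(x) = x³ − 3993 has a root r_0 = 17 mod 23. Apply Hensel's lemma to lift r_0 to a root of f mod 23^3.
r_2 = 4456 (mod 12167)

Hensel: r_{i+1} = r_i − f(r_i)/f′(r_i) mod 23^{i+2}, where f′(x) = 3x². Iterate:
  r_0 = 17 (mod 23)
  r_1 = 224 (mod 529)
  r_2 = 4456 (mod 12167)
Final: r = 4456 with f(r) ≡ 0 mod 23^3.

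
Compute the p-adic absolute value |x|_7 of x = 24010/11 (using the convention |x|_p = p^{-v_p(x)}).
|24010/11|_7 = 1/2401

Step 1 — compute v_7(x) by factoring powers of 7 out of the numerator and denominator: v_7(24010/11) = 4. Step 2 — apply |x|_p = p^{-v_p(x)} = 7^{-4} = 1/2401.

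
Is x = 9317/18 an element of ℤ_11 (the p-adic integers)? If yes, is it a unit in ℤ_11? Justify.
x ∈ ℤ_11 but not a unit; v_11(x) = 3 > 0

ℤ_11 = {x ∈ ℚ_11 : v_11(x) ≥ 0} and ℤ_11^× = {x ∈ ℤ_11 : v_11(x) = 0}. Here v_11(9317/18) = v_11(num) − v_11(den) = 3; compare against these criteria.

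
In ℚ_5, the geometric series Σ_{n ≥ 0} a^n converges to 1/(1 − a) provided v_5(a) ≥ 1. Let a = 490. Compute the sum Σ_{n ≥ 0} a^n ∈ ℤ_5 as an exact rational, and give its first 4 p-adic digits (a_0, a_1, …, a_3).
Σ a^n = 1/(1 − a) = -1/489;  first 4 digits = (1, 3, 3, 1)

v_5(a) = 1 ≥ 1, so the series converges in ℤ_5 to 1/(1 − a) = 1/(1 − 490) = -1/489. Expand this rational in ℤ_5: compute digits iteratively via d_i = x_i mod 5, x_{i+1} = (x_i − d_i)/5. The first 4 digits are (1, 3, 3, 1).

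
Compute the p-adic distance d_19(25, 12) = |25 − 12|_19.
d_19(25, 12) = 1

Step 1 — x − y = 25 − 12 = 13. Step 2 — v_19(13) = 0 (factor: 13 = (19^0 · 13); the sign does not affect v_p). Step 3 — |x − y|_19 = 19^{0} = 1.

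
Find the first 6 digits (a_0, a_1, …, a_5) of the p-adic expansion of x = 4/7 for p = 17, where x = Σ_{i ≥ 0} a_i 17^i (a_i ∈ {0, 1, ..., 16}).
(a_0, …, a_5) = (3, 12, 9, 14, 4, 7)

v_17(4/7) = 0 (numerator and denominator both coprime to 17), so x ∈ ℤ_17^×. Compute digits iteratively via a_i = x_i mod 17, x_{i+1} = (x_i − a_i)/17, with x_0 = x:
  x_0 = 4/7;  a_0 = 3;  x_1 = (x_0 − 3)/17 = -1/7
  x_1 = -1/7;  a_1 = 12;  x_2 = (x_1 − 12)/17 = -5/7
  x_2 = -5/7;  a_2 = 9;  x_3 = (x_2 − 9)/17 = -4/7
  x_3 = -4/7;  a_3 = 14;  x_4 = (x_3 − 14)/17 = -6/7
  x_4 = -6/7;  a_4 = 4;  x_5 = (x_4 − 4)/17 = -2/7
  x_5 = -2/7;  a_5 = 7;  x_6 = (x_5 − 7)/17 = -3/7
Digits: (3, 12, 9, 14, 4, 7).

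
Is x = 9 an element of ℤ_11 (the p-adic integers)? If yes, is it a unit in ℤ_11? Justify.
x ∈ ℤ_11^× (unit); v_11(x) = 0

ℤ_11 = {x ∈ ℚ_11 : v_11(x) ≥ 0} and ℤ_11^× = {x ∈ ℤ_11 : v_11(x) = 0}. Here v_11(9) = v_11(num) − v_11(den) = 0; compare against these criteria.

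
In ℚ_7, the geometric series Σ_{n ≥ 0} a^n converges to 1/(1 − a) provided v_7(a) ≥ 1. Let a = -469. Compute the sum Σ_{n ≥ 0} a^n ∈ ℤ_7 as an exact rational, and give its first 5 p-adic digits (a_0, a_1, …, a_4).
Σ a^n = 1/(1 − a) = 1/470;  first 5 digits = (1, 3, 6, 1, 4)

v_7(a) = 1 ≥ 1, so the series converges in ℤ_7 to 1/(1 − a) = 1/(1 − (-469)) = 1/470. Expand this rational in ℤ_7: compute digits iteratively via d_i = x_i mod 7, x_{i+1} = (x_i − d_i)/7. The first 5 digits are (1, 3, 6, 1, 4).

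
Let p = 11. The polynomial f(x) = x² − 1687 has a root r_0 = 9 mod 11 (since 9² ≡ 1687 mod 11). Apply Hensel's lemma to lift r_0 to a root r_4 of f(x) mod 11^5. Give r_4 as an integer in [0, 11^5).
r_4 = 146925 (mod 161051)

Hensel's recurrence: r_{i+1} = r_i − f(r_i)·(f′(r_i))^{-1} mod 11^{i+2}, with f′(x) = 2x. Iterate:
  r_0 = 9 (mod 11)
  r_1 = 31 (mod 121)
  r_2 = 515 (mod 1331)
  r_3 = 515 (mod 14641)
  r_4 = 146925 (mod 161051)
Final: r_4 = 146925, and one checks f(r_4) ≡ 0 mod 11^5.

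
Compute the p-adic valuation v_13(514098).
v_13(514098) = 4

v_13(n) is the largest exponent k such that 13^k divides n. Factor out: 514098 = 13^4 · 18. (Sign doesn't affect v_p.) So v_13(514098) = 4.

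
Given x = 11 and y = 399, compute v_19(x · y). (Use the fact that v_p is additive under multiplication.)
v_19(4389) = 1

v_p(x) = 0 (factor: 11 = 19^0 · 11); v_p(y) = 1 (factor: 399 = 19^1 · 21). Additivity: v_p(xy) = v_p(x) + v_p(y) = 0 + 1 = 1. (Direct check: xy = 4389 = 19^1 · (231).)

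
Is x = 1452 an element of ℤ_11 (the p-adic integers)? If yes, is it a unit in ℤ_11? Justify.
x ∈ ℤ_11 but not a unit; v_11(x) = 2 > 0

ℤ_11 = {x ∈ ℚ_11 : v_11(x) ≥ 0} and ℤ_11^× = {x ∈ ℤ_11 : v_11(x) = 0}. Here v_11(1452) = v_11(num) − v_11(den) = 2; compare against these criteria.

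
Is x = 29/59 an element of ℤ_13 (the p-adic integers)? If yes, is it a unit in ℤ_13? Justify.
x ∈ ℤ_13^× (unit); v_13(x) = 0

ℤ_13 = {x ∈ ℚ_13 : v_13(x) ≥ 0} and ℤ_13^× = {x ∈ ℤ_13 : v_13(x) = 0}. Here v_13(29/59) = v_13(num) − v_13(den) = 0; compare against these criteria.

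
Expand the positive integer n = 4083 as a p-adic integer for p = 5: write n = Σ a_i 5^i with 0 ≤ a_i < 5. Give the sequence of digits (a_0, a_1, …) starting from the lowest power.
(a_0, a_1, …) = (3, 1, 3, 2, 1, 1)

Repeated division by 5 gives the digits low-to-high: 4083 = 3 + 1·5^1 + 3·5^2 + 2·5^3 + 1·5^4 + 1·5^5. Digit sequence: (3, 1, 3, 2, 1, 1).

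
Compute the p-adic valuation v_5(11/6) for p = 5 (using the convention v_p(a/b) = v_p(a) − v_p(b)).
v_5(11/6) = 0

Factor powers of 5 from the numerator and denominator of the reduced fraction: 11 = 5^0 · 11 and 6 = 5^0 · 6. Apply v_p(a/b) = v_p(a) − v_p(b): v_5(11/6) = 0 − 0 = 0.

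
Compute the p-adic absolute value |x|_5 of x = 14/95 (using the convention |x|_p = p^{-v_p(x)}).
|14/95|_5 = 5

Step 1 — compute v_5(x) by factoring powers of 5 out of the numerator and denominator: v_5(14/95) = -1. Step 2 — apply |x|_p = p^{-v_p(x)} = 5^{1} = 5.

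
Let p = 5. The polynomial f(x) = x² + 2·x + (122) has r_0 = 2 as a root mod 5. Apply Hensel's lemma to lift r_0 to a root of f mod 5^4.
r_3 = 497 (mod 625)

Hensel: r_{i+1} = r_i − f(r_i)·(f′(r_i))^{-1} mod 5^{i+2}, f′(x) = 2x + 2. Iterate:
  r_0 = 2 (mod 5)
  r_1 = 22 (mod 25)
  r_2 = 122 (mod 125)
  r_3 = 497 (mod 625)
Final: r = 497 satisfies f(r) ≡ 0 mod 5^4.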